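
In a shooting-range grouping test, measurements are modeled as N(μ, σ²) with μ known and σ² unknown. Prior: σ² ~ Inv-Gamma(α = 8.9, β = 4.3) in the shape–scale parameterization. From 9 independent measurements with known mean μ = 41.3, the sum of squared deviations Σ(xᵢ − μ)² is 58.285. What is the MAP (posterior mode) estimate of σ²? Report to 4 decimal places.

2.3224

With known mean μ and an Inverse-Gamma(α, β) prior on σ², the Normal likelihood is conjugate: posterior is Inv-Gamma(α + n/2, β + Σ(xᵢ−μ)²/2).
Posterior: Inv-Gamma(8.9 + 9/2, 4.3 + 58.285/2) = Inv-Gamma(13.40, 33.4425).
Mode = β/(α+1) = 33.4425/14.40 = 2.3224.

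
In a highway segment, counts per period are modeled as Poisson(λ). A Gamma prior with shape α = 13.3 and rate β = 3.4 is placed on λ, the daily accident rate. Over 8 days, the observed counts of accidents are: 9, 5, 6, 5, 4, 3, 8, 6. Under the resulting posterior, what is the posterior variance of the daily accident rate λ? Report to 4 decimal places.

With a Gamma(shape α, rate β) prior, the Poisson likelihood is conjugate: the posterior is Gamma(α + ΣXᵢ, β + n).
Sum of counts S = 46 over n = 8 days.
Posterior: Gamma(α+S, β+n) = Gamma(13.3+46, 3.4+8) = Gamma(59.3, 11.4).
Var = α/β² = 59.3/11.4² = 0.4563.

0.4563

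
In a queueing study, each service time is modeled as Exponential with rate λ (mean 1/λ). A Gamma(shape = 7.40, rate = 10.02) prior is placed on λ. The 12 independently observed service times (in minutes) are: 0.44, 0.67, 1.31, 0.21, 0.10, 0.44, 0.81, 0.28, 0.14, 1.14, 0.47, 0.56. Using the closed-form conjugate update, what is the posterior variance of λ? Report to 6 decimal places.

0.070487

With a Gamma(shape α, rate β) prior on the exponential rate λ, the posterior after n observations with total T = Σxᵢ is Gamma(α+n, β+T).
Sum of observations T = 6.57 minutes; n = 12.
Posterior: Gamma(7.40+12, 10.02+6.57) = Gamma(19.40, 16.59).
Var = α/β² = 0.070487.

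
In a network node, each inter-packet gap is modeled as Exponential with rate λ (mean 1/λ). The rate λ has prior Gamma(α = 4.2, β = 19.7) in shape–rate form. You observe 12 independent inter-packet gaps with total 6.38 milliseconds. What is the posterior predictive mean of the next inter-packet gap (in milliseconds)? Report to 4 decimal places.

With a Gamma(shape α, rate β) prior on the exponential rate λ, the posterior after n observations with total T = Σxᵢ is Gamma(α+n, β+T).
Posterior: Gamma(4.2+12, 19.7+6.38) = Gamma(16.2, 26.08).
The predictive distribution for the next observation is Lomax; its mean is β/(α−1) = 26.08/15.2 = 1.7158.

1.7158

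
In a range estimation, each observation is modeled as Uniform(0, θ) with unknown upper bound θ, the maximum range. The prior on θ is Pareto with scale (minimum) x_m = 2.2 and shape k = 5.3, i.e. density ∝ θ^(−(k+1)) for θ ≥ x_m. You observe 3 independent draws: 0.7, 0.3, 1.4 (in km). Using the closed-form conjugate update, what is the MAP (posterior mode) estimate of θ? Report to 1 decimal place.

A Pareto(scale x_m, shape k) prior on the upper bound θ of Uniform(0, θ) is conjugate: posterior is Pareto(max(x_m, max xᵢ), k + n).
Sample maximum = 1.4; prior scale x_m = 2.2 → posterior scale = max = 2.2.
Posterior shape = 5.3 + 3 = 8.3.
The Pareto density is decreasing on [x_m, ∞), so the mode is x_m = 2.2.

2.2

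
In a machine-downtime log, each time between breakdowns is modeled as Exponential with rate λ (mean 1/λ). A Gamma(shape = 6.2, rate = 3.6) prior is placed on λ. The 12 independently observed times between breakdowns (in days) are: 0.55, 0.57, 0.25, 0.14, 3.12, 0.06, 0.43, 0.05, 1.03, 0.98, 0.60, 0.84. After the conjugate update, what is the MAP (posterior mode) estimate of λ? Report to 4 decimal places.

1.4075

With a Gamma(shape α, rate β) prior on the exponential rate λ, the posterior after n observations with total T = Σxᵢ is Gamma(α+n, β+T).
Sum of observations T = 8.62 days; n = 12.
Posterior: Gamma(6.2+12, 3.6+8.62) = Gamma(18.2, 12.22).
Mode = (α−1)/β = 1.4075.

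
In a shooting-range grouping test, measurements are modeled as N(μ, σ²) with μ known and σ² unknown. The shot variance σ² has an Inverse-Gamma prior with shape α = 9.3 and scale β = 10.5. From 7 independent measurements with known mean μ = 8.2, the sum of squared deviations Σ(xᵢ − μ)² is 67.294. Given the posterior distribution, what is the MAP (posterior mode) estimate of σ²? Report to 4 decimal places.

With known mean μ and an Inverse-Gamma(α, β) prior on σ², the Normal likelihood is conjugate: posterior is Inv-Gamma(α + n/2, β + Σ(xᵢ−μ)²/2).
Posterior: Inv-Gamma(9.3 + 7/2, 10.5 + 67.294/2) = Inv-Gamma(12.80, 44.1470).
Mode = β/(α+1) = 44.1470/13.80 = 3.1991.

3.1991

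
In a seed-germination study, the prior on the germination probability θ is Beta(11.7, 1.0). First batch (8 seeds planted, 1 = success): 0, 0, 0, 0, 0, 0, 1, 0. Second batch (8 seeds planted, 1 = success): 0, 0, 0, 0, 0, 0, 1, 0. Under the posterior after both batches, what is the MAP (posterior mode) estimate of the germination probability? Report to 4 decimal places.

The Beta prior is conjugate to a Binomial/Bernoulli likelihood; the update adds successes to α and failures to β.
After batch 1: Beta(11.7+1, 1.0+7) = Beta(12.7, 8.0).
After batch 2: Beta(12.7+1, 8.0+7) = Beta(13.7, 15.0).
Mode of Beta(a,b) for a,b>1 is (a−1)/(a+b−2) = 12.7/26.7 = 0.4757.

0.4757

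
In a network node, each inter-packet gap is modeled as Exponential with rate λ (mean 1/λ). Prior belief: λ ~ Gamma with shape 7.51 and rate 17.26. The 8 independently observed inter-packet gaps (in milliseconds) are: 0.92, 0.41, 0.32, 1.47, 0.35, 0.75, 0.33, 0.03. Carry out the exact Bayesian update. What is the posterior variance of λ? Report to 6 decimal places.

0.032517

With a Gamma(shape α, rate β) prior on the exponential rate λ, the posterior after n observations with total T = Σxᵢ is Gamma(α+n, β+T).
Sum of observations T = 4.58 milliseconds; n = 8.
Posterior: Gamma(7.51+8, 17.26+4.58) = Gamma(15.51, 21.84).
Var = α/β² = 0.032517.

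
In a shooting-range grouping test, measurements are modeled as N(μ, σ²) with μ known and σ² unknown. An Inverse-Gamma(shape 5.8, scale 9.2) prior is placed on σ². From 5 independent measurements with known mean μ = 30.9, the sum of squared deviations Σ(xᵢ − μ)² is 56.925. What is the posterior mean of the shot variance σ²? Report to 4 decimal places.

5.1592

With known mean μ and an Inverse-Gamma(α, β) prior on σ², the Normal likelihood is conjugate: posterior is Inv-Gamma(α + n/2, β + Σ(xᵢ−μ)²/2).
Posterior: Inv-Gamma(5.8 + 5/2, 9.2 + 56.925/2) = Inv-Gamma(8.30, 37.6625).
E[σ²|data] = β/(α−1) = 37.6625/7.30 = 5.1592.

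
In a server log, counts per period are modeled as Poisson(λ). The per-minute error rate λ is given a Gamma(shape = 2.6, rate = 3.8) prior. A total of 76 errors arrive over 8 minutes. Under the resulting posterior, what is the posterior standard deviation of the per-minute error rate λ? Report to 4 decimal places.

With a Gamma(shape α, rate β) prior, the Poisson likelihood is conjugate: the posterior is Gamma(α + ΣXᵢ, β + n).
Posterior: Gamma(α+S, β+n) = Gamma(2.6+76, 3.8+8) = Gamma(78.6, 11.8).
SD = √α/β = √78.6/11.8 = 0.7513.

0.7513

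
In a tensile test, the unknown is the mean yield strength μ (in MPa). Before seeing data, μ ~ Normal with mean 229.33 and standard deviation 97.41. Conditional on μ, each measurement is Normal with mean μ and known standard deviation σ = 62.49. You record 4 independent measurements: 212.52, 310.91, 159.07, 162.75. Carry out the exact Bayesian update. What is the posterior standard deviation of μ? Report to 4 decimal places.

For Normal data with known variance σ², a Normal(μ₀, σ₀²) prior on μ is conjugate. Posterior precision = 1/σ₀² + n/σ²; posterior mean is the precision-weighted average of μ₀ and x̄.
σ₀² = 97.41² = 9488.7081, σ² = 62.49² = 3905.0001; σ² + n·σ₀² = 3905.0001 + 4·9488.7081 = 41859.8325.
Posterior precision = 1/σ₀² + n/σ² = 1/9488.7081 + 4/3905.0001 = (σ² + n·σ₀²)/(σ₀²σ²) = 41859.8325/(9488.7081·3905.0001); posterior variance σₙ² = σ₀²σ²/(σ² + n·σ₀²) = 9488.7081·3905.0001/41859.8325 = 885.178078.
Posterior SD = √σₙ² = √(9488.7081·3905.0001/41859.8325) = 29.7519.

29.7519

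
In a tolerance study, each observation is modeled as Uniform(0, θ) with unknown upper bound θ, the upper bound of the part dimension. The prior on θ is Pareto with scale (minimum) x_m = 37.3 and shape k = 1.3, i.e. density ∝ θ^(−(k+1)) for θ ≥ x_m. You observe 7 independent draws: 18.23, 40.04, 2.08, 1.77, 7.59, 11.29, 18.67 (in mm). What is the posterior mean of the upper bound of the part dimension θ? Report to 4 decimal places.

45.5249

A Pareto(scale x_m, shape k) prior on the upper bound θ of Uniform(0, θ) is conjugate: posterior is Pareto(max(x_m, max xᵢ), k + n).
Sample maximum = 40.04; prior scale x_m = 37.3 → posterior scale = max = 40.04.
Posterior shape = 1.3 + 7 = 8.3.
E[θ|data] = k·x_m/(k−1) = 8.3·40.04/7.3 = 45.5249.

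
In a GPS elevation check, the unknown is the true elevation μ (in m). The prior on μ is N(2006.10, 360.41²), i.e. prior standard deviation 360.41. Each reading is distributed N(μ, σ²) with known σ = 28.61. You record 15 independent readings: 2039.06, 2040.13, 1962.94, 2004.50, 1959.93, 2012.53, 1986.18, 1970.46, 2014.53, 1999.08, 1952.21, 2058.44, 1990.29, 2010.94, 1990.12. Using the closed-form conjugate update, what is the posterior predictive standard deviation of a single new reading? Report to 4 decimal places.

29.5479

For Normal data with known variance σ², a Normal(μ₀, σ₀²) prior on μ is conjugate. Posterior precision = 1/σ₀² + n/σ²; posterior mean is the precision-weighted average of μ₀ and x̄.
σ₀² = 360.41² = 129895.3681, σ² = 28.61² = 818.5321; σ² + n·σ₀² = 818.5321 + 15·129895.3681 = 1949249.0536.
Posterior precision = 1/σ₀² + n/σ² = 1/129895.3681 + 15/818.5321 = (σ² + n·σ₀²)/(σ₀²σ²) = 1949249.0536/(129895.3681·818.5321); posterior variance σₙ² = σ₀²σ²/(σ² + n·σ₀²) = 129895.3681·818.5321/1949249.0536 = 54.545892.
Predictive variance for one new observation = σₙ² + σ² = 129895.3681·818.5321/1949249.0536 + 818.5321 = σ²·(σ₀² + 1949249.0536)/1949249.0536 = 818.5321·2079144.4217/1949249.0536 = 873.077992; SD = √(818.5321·2079144.4217/1949249.0536) = 29.5479.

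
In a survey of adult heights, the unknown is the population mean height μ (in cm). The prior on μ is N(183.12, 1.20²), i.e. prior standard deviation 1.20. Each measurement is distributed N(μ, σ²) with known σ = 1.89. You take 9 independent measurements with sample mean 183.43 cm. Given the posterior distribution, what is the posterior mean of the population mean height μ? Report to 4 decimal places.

183.3630

For Normal data with known variance σ², a Normal(μ₀, σ₀²) prior on μ is conjugate. Posterior precision = 1/σ₀² + n/σ²; posterior mean is the precision-weighted average of μ₀ and x̄.
n·x̄ = 9·183.43 = 1650.87.
σ₀² = 1.20² = 1.44, σ² = 1.89² = 3.5721; σ² + n·σ₀² = 3.5721 + 9·1.44 = 16.5321.
Posterior mean = (μ₀/σ₀² + n·x̄/σ²)/(1/σ₀² + n/σ²) = (σ²·μ₀ + σ₀²·n·x̄)/(σ² + n·σ₀²) = (3.5721·183.12 + 1.44·1650.87)/16.5321 = 3031.375752/16.5321 = 183.3630.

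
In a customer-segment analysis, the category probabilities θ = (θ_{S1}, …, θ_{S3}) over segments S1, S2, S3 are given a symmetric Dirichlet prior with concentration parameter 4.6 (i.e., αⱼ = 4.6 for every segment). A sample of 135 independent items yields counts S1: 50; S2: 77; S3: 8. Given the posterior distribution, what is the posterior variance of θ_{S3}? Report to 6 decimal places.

The Dirichlet prior is conjugate to the Multinomial likelihood: each posterior αⱼ = prior αⱼ + observed count nⱼ.
Posterior concentration: (54.6, 81.6, 12.6), total = 148.8.
Var[θ_j] = α_j(Σα−α_j)/((Σα)²(Σα+1)) = 12.6·136.2/(148.8²·149.8) = 0.000517.

0.000517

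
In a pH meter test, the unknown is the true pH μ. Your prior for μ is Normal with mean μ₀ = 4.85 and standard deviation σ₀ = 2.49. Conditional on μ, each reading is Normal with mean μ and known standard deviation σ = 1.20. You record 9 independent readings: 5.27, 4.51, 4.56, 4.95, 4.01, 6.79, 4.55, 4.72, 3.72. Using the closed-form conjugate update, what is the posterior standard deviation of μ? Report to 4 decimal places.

0.3949

For Normal data with known variance σ², a Normal(μ₀, σ₀²) prior on μ is conjugate. Posterior precision = 1/σ₀² + n/σ²; posterior mean is the precision-weighted average of μ₀ and x̄.
σ₀² = 2.49² = 6.2001, σ² = 1.20² = 1.44; σ² + n·σ₀² = 1.44 + 9·6.2001 = 57.2409.
Posterior precision = 1/σ₀² + n/σ² = 1/6.2001 + 9/1.44 = (σ² + n·σ₀²)/(σ₀²σ²) = 57.2409/(6.2001·1.44); posterior variance σₙ² = σ₀²σ²/(σ² + n·σ₀²) = 6.2001·1.44/57.2409 = 0.155975.
Posterior SD = √σₙ² = √(6.2001·1.44/57.2409) = 0.3949.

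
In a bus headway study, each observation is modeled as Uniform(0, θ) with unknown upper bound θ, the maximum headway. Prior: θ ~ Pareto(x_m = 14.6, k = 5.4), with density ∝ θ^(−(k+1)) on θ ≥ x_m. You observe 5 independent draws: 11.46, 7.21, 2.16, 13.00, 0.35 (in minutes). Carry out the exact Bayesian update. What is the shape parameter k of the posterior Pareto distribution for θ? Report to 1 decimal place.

10.4

A Pareto(scale x_m, shape k) prior on the upper bound θ of Uniform(0, θ) is conjugate: posterior is Pareto(max(x_m, max xᵢ), k + n).
Sample maximum = 13.00; prior scale x_m = 14.6 → posterior scale = max = 14.60.
Posterior shape = 5.4 + 5 = 10.4.
Posterior shape k = 10.4.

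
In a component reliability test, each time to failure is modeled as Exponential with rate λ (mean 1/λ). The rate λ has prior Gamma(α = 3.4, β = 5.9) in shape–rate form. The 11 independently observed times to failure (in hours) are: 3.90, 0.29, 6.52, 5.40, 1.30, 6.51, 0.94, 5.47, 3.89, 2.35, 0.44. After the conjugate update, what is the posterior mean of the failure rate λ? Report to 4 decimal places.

With a Gamma(shape α, rate β) prior on the exponential rate λ, the posterior after n observations with total T = Σxᵢ is Gamma(α+n, β+T).
Sum of observations T = 37.01 hours; n = 11.
Posterior: Gamma(3.4+11, 5.9+37.01) = Gamma(14.4, 42.91).
Posterior mean of λ = α/β = 14.4/42.91 = 0.3356.

0.3356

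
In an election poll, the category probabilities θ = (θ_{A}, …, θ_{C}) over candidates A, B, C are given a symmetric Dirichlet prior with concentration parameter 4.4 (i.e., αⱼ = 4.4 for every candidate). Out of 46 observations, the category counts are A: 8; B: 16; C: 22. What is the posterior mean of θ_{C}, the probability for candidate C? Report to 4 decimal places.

0.4459

The Dirichlet prior is conjugate to the Multinomial likelihood: each posterior αⱼ = prior αⱼ + observed count nⱼ.
Posterior concentration: (12.4, 20.4, 26.4), total = 59.2.
E[θ_{C}|data] = α_{C}/Σα = 26.4/59.2 = 0.4459.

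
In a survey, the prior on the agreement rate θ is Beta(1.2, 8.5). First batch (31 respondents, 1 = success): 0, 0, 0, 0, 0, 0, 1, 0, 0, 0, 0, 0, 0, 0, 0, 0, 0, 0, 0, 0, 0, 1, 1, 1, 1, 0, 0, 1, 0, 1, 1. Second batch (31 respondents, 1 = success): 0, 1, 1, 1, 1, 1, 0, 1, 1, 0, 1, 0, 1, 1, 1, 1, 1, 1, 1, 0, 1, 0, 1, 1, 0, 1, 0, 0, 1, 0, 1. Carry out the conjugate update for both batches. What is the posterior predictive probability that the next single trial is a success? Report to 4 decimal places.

0.4212

The Beta prior is conjugate to a Binomial/Bernoulli likelihood; the update adds successes to α and failures to β.
After batch 1: Beta(1.2+8, 8.5+23) = Beta(9.2, 31.5).
After batch 2: Beta(9.2+21, 31.5+10) = Beta(30.2, 41.5).
For a single future Bernoulli trial, P(success | data) = α/(α+β) = 0.4212.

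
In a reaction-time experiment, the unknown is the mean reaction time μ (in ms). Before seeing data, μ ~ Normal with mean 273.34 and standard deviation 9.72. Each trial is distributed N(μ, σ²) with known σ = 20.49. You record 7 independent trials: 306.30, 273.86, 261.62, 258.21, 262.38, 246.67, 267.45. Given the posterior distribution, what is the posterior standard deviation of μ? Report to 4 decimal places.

6.0570

For Normal data with known variance σ², a Normal(μ₀, σ₀²) prior on μ is conjugate. Posterior precision = 1/σ₀² + n/σ²; posterior mean is the precision-weighted average of μ₀ and x̄.
σ₀² = 9.72² = 94.4784, σ² = 20.49² = 419.8401; σ² + n·σ₀² = 419.8401 + 7·94.4784 = 1081.1889.
Posterior precision = 1/σ₀² + n/σ² = 1/94.4784 + 7/419.8401 = (σ² + n·σ₀²)/(σ₀²σ²) = 1081.1889/(94.4784·419.8401); posterior variance σₙ² = σ₀²σ²/(σ² + n·σ₀²) = 94.4784·419.8401/1081.1889 = 36.687225.
Posterior SD = √σₙ² = √(94.4784·419.8401/1081.1889) = 6.0570.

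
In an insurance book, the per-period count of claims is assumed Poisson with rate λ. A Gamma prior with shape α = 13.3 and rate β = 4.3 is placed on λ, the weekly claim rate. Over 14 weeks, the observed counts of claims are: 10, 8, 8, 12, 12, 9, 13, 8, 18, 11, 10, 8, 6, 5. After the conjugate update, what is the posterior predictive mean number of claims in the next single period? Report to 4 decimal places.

With a Gamma(shape α, rate β) prior, the Poisson likelihood is conjugate: the posterior is Gamma(α + ΣXᵢ, β + n).
Sum of counts S = 138 over n = 14 weeks.
Posterior: Gamma(α+S, β+n) = Gamma(13.3+138, 4.3+14) = Gamma(151.3, 18.3).
The predictive distribution for one future period is NegBinom with mean α/β = 8.2678.

8.2678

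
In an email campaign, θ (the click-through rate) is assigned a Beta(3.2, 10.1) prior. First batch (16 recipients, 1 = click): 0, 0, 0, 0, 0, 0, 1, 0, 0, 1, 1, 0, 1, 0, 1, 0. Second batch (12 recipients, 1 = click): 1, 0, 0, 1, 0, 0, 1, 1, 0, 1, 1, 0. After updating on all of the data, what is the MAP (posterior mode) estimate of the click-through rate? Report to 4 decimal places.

The Beta prior is conjugate to a Binomial/Bernoulli likelihood; the update adds successes to α and failures to β.
After batch 1: Beta(3.2+5, 10.1+11) = Beta(8.2, 21.1).
After batch 2: Beta(8.2+6, 21.1+6) = Beta(14.2, 27.1).
Mode of Beta(a,b) for a,b>1 is (a−1)/(a+b−2) = 13.2/39.3 = 0.3359.

0.3359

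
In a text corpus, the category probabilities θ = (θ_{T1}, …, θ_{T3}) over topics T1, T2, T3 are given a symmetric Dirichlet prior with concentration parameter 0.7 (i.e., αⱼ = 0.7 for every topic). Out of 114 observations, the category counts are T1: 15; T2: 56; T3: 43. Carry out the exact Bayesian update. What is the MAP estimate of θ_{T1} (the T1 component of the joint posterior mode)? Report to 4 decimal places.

The Dirichlet prior is conjugate to the Multinomial likelihood: each posterior αⱼ = prior αⱼ + observed count nⱼ.
Posterior concentration: (15.7, 56.7, 43.7), total = 116.1.
Joint mode component: (α_{T1}−1)/(Σα−K) = 14.7/113.1 = 0.1300.

0.1300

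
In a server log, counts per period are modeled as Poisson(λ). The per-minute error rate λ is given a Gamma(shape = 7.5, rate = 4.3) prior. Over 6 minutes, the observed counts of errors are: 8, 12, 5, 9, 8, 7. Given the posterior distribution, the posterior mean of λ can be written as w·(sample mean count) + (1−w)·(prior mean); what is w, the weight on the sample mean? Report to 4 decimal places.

0.5825

With a Gamma(shape α, rate β) prior, the Poisson likelihood is conjugate: the posterior is Gamma(α + ΣXᵢ, β + n).
Posterior mean = (α₀+S)/(β₀+n) = [n/(β₀+n)]·(S/n) + [β₀/(β₀+n)]·(α₀/β₀), so only n and β₀ enter the weight.
Weight on data w = n/(β₀+n) = 6/(4.3+6) = 6/10.3 = 0.5825.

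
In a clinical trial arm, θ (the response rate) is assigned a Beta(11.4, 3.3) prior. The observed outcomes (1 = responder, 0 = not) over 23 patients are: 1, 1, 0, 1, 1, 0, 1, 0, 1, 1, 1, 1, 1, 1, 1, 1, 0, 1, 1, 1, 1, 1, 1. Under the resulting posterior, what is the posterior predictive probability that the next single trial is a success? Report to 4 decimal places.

The Beta prior is conjugate to a Binomial/Bernoulli likelihood; the update adds successes to α and failures to β.
Posterior: Beta(α+k, β+n−k) = Beta(11.4+19, 3.3+4) = Beta(30.4, 7.3).
For a single future Bernoulli trial, P(success | data) = α/(α+β) = 0.8064.

0.8064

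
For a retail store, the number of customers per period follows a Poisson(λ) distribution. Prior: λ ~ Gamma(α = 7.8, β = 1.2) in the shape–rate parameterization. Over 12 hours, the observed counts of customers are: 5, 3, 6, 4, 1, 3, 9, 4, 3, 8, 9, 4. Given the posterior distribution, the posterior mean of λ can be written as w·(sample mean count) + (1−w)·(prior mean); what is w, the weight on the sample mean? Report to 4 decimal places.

0.9091

With a Gamma(shape α, rate β) prior, the Poisson likelihood is conjugate: the posterior is Gamma(α + ΣXᵢ, β + n).
Posterior mean = (α₀+S)/(β₀+n) = [n/(β₀+n)]·(S/n) + [β₀/(β₀+n)]·(α₀/β₀), so only n and β₀ enter the weight.
Weight on data w = n/(β₀+n) = 12/(1.2+12) = 12/13.2 = 0.9091.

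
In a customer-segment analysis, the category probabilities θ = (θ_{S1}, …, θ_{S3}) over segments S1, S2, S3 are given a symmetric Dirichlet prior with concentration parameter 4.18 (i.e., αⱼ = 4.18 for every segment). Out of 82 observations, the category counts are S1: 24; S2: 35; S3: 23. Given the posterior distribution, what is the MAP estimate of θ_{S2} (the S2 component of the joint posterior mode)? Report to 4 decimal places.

The Dirichlet prior is conjugate to the Multinomial likelihood: each posterior αⱼ = prior αⱼ + observed count nⱼ.
Posterior concentration: (28.18, 39.18, 27.18), total = 94.54.
Joint mode component: (α_{S2}−1)/(Σα−K) = 38.18/91.54 = 0.4171.

0.4171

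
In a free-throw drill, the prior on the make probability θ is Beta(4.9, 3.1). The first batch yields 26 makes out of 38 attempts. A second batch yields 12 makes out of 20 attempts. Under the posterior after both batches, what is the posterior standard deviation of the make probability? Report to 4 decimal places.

0.0583

The Beta prior is conjugate to a Binomial/Bernoulli likelihood; the update adds successes to α and failures to β.
After batch 1: Beta(4.9+26, 3.1+12) = Beta(30.9, 15.1).
After batch 2: Beta(30.9+12, 15.1+8) = Beta(42.9, 23.1).
Var = αβ/((α+β)²(α+β+1)) = 42.9·23.1/(66.0²·67.0) = 0.00339552; SD = √0.00339552 = 0.0583.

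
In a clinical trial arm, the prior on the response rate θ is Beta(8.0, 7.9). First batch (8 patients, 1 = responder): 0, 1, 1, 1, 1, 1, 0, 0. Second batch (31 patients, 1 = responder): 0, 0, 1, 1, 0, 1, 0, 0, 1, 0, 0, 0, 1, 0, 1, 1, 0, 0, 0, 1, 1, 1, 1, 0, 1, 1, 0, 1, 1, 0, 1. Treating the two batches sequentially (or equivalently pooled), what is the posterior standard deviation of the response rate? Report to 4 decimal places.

0.0668

The Beta prior is conjugate to a Binomial/Bernoulli likelihood; the update adds successes to α and failures to β.
After batch 1: Beta(8.0+5, 7.9+3) = Beta(13.0, 10.9).
After batch 2: Beta(13.0+16, 10.9+15) = Beta(29.0, 25.9).
Var = αβ/((α+β)²(α+β+1)) = 29.0·25.9/(54.9²·55.9) = 0.00445801; SD = √0.00445801 = 0.0668.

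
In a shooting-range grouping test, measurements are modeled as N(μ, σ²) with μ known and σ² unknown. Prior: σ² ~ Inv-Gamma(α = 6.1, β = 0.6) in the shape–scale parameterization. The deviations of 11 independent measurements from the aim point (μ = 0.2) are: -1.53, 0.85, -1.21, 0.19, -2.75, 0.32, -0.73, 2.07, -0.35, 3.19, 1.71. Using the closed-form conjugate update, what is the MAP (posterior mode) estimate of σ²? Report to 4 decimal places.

With known mean μ and an Inverse-Gamma(α, β) prior on σ², the Normal likelihood is conjugate: posterior is Inv-Gamma(α + n/2, β + Σ(xᵢ−μ)²/2).
Σ(xᵢ−μ)² = (-1.53)² + (0.85)² + (-1.21)² + (0.19)² + (-2.75)² + (0.32)² + (-0.73)² + (2.07)² + (-0.35)² + (3.19)² + (1.71)² = 30.2690.
Posterior: Inv-Gamma(6.1 + 11/2, 0.6 + 30.2690/2) = Inv-Gamma(11.60, 15.73450).
Mode = β/(α+1) = 15.73450/12.60 = 1.2488.

1.2488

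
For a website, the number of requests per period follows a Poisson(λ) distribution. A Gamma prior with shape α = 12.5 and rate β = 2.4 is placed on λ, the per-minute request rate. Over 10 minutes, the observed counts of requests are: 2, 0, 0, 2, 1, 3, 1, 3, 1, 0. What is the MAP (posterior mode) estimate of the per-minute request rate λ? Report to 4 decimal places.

1.9758

With a Gamma(shape α, rate β) prior, the Poisson likelihood is conjugate: the posterior is Gamma(α + ΣXᵢ, β + n).
Sum of counts S = 13 over n = 10 minutes.
Posterior: Gamma(α+S, β+n) = Gamma(12.5+13, 2.4+10) = Gamma(25.5, 12.4).
Mode of Gamma(α,β) for α≥1 is (α−1)/β = 24.5/12.4 = 1.9758.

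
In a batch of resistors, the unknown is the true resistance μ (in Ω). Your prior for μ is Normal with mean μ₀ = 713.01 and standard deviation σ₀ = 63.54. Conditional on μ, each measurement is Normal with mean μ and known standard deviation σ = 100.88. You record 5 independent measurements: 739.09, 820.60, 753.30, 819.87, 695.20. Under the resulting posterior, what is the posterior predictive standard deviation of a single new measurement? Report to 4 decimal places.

For Normal data with known variance σ², a Normal(μ₀, σ₀²) prior on μ is conjugate. Posterior precision = 1/σ₀² + n/σ²; posterior mean is the precision-weighted average of μ₀ and x̄.
σ₀² = 63.54² = 4037.3316, σ² = 100.88² = 10176.7744; σ² + n·σ₀² = 10176.7744 + 5·4037.3316 = 30363.4324.
Posterior precision = 1/σ₀² + n/σ² = 1/4037.3316 + 5/10176.7744 = (σ² + n·σ₀²)/(σ₀²σ²) = 30363.4324/(4037.3316·10176.7744); posterior variance σₙ² = σ₀²σ²/(σ² + n·σ₀²) = 4037.3316·10176.7744/30363.4324 = 1353.174184.
Predictive variance for one new observation = σₙ² + σ² = 4037.3316·10176.7744/30363.4324 + 10176.7744 = σ²·(σ₀² + 30363.4324)/30363.4324 = 10176.7744·34400.764/30363.4324 = 11529.948584; SD = √(10176.7744·34400.764/30363.4324) = 107.3776.

107.3776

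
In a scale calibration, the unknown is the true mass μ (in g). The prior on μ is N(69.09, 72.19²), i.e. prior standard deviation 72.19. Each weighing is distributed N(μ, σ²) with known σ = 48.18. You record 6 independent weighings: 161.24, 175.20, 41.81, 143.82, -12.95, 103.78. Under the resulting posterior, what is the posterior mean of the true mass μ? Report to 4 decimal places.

99.8653

For Normal data with known variance σ², a Normal(μ₀, σ₀²) prior on μ is conjugate. Posterior precision = 1/σ₀² + n/σ²; posterior mean is the precision-weighted average of μ₀ and x̄.
Σxᵢ = 161.24 + 175.20 + 41.81 + 143.82 + (-12.95) + 103.78 = 612.9, so n·x̄ = 612.9.
σ₀² = 72.19² = 5211.3961, σ² = 48.18² = 2321.3124; σ² + n·σ₀² = 2321.3124 + 6·5211.3961 = 33589.689.
Posterior mean = (μ₀/σ₀² + n·x̄/σ²)/(1/σ₀² + n/σ²) = (σ²·μ₀ + σ₀²·n·x̄)/(σ² + n·σ₀²) = (2321.3124·69.09 + 5211.3961·612.9)/33589.689 = 3354444.143406/33589.689 = 99.8653.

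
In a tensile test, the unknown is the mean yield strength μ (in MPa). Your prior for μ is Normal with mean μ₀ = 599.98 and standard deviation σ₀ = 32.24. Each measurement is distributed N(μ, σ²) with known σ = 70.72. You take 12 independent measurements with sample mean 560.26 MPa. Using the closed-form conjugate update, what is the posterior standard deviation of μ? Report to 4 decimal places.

17.2479

For Normal data with known variance σ², a Normal(μ₀, σ₀²) prior on μ is conjugate. Posterior precision = 1/σ₀² + n/σ²; posterior mean is the precision-weighted average of μ₀ and x̄.
σ₀² = 32.24² = 1039.4176, σ² = 70.72² = 5001.3184; σ² + n·σ₀² = 5001.3184 + 12·1039.4176 = 17474.3296.
Posterior precision = 1/σ₀² + n/σ² = 1/1039.4176 + 12/5001.3184 = (σ² + n·σ₀²)/(σ₀²σ²) = 17474.3296/(1039.4176·5001.3184); posterior variance σₙ² = σ₀²σ²/(σ² + n·σ₀²) = 1039.4176·5001.3184/17474.3296 = 297.491148.
Posterior SD = √σₙ² = √(1039.4176·5001.3184/17474.3296) = 17.2479.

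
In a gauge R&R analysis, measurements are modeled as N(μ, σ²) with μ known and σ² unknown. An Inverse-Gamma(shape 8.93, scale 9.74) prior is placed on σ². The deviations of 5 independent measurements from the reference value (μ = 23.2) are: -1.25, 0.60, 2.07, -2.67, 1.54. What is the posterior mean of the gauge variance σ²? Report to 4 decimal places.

1.6869

With known mean μ and an Inverse-Gamma(α, β) prior on σ², the Normal likelihood is conjugate: posterior is Inv-Gamma(α + n/2, β + Σ(xᵢ−μ)²/2).
Σ(xᵢ−μ)² = (-1.25)² + (0.60)² + (2.07)² + (-2.67)² + (1.54)² = 15.7079.
Posterior: Inv-Gamma(8.93 + 5/2, 9.74 + 15.7079/2) = Inv-Gamma(11.43, 17.59395).
E[σ²|data] = β/(α−1) = 17.59395/10.43 = 1.6869.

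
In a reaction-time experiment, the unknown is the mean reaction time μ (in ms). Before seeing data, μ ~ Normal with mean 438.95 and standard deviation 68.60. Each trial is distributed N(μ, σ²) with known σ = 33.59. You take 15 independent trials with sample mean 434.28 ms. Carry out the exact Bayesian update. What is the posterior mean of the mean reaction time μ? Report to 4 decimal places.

434.3535

For Normal data with known variance σ², a Normal(μ₀, σ₀²) prior on μ is conjugate. Posterior precision = 1/σ₀² + n/σ²; posterior mean is the precision-weighted average of μ₀ and x̄.
n·x̄ = 15·434.28 = 6514.2.
σ₀² = 68.60² = 4705.96, σ² = 33.59² = 1128.2881; σ² + n·σ₀² = 1128.2881 + 15·4705.96 = 71717.6881.
Posterior mean = (μ₀/σ₀² + n·x̄/σ²)/(1/σ₀² + n/σ²) = (σ²·μ₀ + σ₀²·n·x̄)/(σ² + n·σ₀²) = (1128.2881·438.95 + 4705.96·6514.2)/71717.6881 = 31150826.693495/71717.6881 = 434.3535.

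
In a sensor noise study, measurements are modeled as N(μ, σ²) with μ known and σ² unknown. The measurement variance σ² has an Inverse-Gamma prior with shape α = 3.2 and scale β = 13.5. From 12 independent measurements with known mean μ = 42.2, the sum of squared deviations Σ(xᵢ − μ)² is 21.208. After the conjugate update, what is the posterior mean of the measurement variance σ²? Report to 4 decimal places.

2.9395

With known mean μ and an Inverse-Gamma(α, β) prior on σ², the Normal likelihood is conjugate: posterior is Inv-Gamma(α + n/2, β + Σ(xᵢ−μ)²/2).
Posterior: Inv-Gamma(3.2 + 12/2, 13.5 + 21.208/2) = Inv-Gamma(9.20, 24.1040).
E[σ²|data] = β/(α−1) = 24.1040/8.20 = 2.9395.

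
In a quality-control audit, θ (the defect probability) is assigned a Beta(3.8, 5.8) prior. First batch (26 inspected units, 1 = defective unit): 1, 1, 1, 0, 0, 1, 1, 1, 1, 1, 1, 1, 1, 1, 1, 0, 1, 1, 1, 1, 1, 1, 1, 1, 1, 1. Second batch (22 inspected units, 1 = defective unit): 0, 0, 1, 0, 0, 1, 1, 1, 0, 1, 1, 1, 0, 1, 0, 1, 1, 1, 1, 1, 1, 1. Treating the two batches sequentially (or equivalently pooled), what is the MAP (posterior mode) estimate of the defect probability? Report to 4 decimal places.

The Beta prior is conjugate to a Binomial/Bernoulli likelihood; the update adds successes to α and failures to β.
After batch 1: Beta(3.8+23, 5.8+3) = Beta(26.8, 8.8).
After batch 2: Beta(26.8+15, 8.8+7) = Beta(41.8, 15.8).
Mode of Beta(a,b) for a,b>1 is (a−1)/(a+b−2) = 40.8/55.6 = 0.7338.

0.7338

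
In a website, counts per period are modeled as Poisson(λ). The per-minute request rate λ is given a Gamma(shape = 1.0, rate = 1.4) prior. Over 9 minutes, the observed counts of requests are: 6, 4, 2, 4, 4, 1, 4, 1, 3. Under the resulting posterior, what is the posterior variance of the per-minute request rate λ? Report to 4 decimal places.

With a Gamma(shape α, rate β) prior, the Poisson likelihood is conjugate: the posterior is Gamma(α + ΣXᵢ, β + n).
Sum of counts S = 29 over n = 9 minutes.
Posterior: Gamma(α+S, β+n) = Gamma(1.0+29, 1.4+9) = Gamma(30.0, 10.4).
Var = α/β² = 30.0/10.4² = 0.2774.

0.2774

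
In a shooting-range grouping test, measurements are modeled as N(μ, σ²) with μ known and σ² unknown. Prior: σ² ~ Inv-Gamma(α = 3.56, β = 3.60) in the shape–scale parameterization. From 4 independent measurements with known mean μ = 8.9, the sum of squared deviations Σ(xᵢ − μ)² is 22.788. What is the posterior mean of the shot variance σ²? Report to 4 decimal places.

3.2882

With known mean μ and an Inverse-Gamma(α, β) prior on σ², the Normal likelihood is conjugate: posterior is Inv-Gamma(α + n/2, β + Σ(xᵢ−μ)²/2).
Posterior: Inv-Gamma(3.56 + 4/2, 3.60 + 22.788/2) = Inv-Gamma(5.56, 14.9940).
E[σ²|data] = β/(α−1) = 14.9940/4.56 = 3.2882.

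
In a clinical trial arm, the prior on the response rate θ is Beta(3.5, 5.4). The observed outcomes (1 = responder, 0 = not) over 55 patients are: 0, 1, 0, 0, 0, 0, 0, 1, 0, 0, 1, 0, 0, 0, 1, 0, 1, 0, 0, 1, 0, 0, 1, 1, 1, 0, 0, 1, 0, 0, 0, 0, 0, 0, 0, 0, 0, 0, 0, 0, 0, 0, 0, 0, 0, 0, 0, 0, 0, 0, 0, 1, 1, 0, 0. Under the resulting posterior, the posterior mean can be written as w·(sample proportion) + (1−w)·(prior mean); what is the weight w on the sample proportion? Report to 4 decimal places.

0.8607

The Beta prior is conjugate to a Binomial/Bernoulli likelihood; the update adds successes to α and failures to β.
Posterior mean = (α₀+k)/(α₀+β₀+n) = [n/(α₀+β₀+n)]·(k/n) + [(α₀+β₀)/(α₀+β₀+n)]·α₀/(α₀+β₀), so only n and the prior enter the weight.
The weight on the data is w = n/(α₀+β₀+n) = 55/(3.5+5.4+55) = 55/63.9 = 0.8607.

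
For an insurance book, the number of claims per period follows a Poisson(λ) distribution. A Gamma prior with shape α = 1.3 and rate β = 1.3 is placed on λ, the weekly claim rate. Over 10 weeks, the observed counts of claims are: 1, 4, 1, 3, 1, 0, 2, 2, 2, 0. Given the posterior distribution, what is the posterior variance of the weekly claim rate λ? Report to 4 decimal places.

With a Gamma(shape α, rate β) prior, the Poisson likelihood is conjugate: the posterior is Gamma(α + ΣXᵢ, β + n).
Sum of counts S = 16 over n = 10 weeks.
Posterior: Gamma(α+S, β+n) = Gamma(1.3+16, 1.3+10) = Gamma(17.3, 11.3).
Var = α/β² = 17.3/11.3² = 0.1355.

0.1355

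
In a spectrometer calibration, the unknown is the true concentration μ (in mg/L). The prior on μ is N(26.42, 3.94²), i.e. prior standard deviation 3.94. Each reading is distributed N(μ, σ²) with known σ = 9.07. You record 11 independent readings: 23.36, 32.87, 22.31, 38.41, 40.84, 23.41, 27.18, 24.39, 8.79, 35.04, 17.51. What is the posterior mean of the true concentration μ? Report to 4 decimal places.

For Normal data with known variance σ², a Normal(μ₀, σ₀²) prior on μ is conjugate. Posterior precision = 1/σ₀² + n/σ²; posterior mean is the precision-weighted average of μ₀ and x̄.
Σxᵢ = 23.36 + 32.87 + 22.31 + 38.41 + 40.84 + 23.41 + 27.18 + 24.39 + 8.79 + 35.04 + 17.51 = 294.11, so n·x̄ = 294.11.
σ₀² = 3.94² = 15.5236, σ² = 9.07² = 82.2649; σ² + n·σ₀² = 82.2649 + 11·15.5236 = 253.0245.
Posterior mean = (μ₀/σ₀² + n·x̄/σ²)/(1/σ₀² + n/σ²) = (σ²·μ₀ + σ₀²·n·x̄)/(σ² + n·σ₀²) = (82.2649·26.42 + 15.5236·294.11)/253.0245 = 6739.084654/253.0245 = 26.6341.

26.6341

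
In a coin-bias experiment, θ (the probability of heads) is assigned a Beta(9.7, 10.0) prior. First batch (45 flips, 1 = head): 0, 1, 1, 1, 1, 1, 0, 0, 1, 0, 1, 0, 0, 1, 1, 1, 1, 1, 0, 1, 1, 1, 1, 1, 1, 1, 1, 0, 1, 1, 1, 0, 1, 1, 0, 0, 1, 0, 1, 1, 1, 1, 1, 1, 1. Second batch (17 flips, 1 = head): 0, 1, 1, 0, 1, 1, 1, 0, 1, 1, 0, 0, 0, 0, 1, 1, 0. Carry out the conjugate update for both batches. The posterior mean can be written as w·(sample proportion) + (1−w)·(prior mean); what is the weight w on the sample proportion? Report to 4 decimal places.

0.7589

The Beta prior is conjugate to a Binomial/Bernoulli likelihood; the update adds successes to α and failures to β.
Total number of flips: n = 45 + 17 = 62.
Posterior mean = (α₀+k)/(α₀+β₀+n) = [n/(α₀+β₀+n)]·(k/n) + [(α₀+β₀)/(α₀+β₀+n)]·α₀/(α₀+β₀), so only n and the prior enter the weight.
The weight on the data is w = n/(α₀+β₀+n) = 62/(9.7+10.0+62) = 62/81.7 = 0.7589.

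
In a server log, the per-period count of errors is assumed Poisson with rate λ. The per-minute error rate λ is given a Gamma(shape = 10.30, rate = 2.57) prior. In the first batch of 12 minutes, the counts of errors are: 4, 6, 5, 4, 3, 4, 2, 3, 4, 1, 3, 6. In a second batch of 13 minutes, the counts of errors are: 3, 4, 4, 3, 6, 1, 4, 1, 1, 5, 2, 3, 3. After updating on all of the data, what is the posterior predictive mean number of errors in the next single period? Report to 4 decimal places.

With a Gamma(shape α, rate β) prior, the Poisson likelihood is conjugate: the posterior is Gamma(α + ΣXᵢ, β + n).
Batch 1: sum of counts S = 45 over n = 12 minutes.
After batch 1: Gamma(α+S, β+n) = Gamma(10.30+45, 2.57+12) = Gamma(55.30, 14.57).
Batch 2: sum of counts S = 40 over n = 13 minutes.
After batch 2: Gamma(α+S, β+n) = Gamma(55.30+40, 14.57+13) = Gamma(95.30, 27.57).
The predictive distribution for one future period is NegBinom with mean α/β = 3.4567.

3.4567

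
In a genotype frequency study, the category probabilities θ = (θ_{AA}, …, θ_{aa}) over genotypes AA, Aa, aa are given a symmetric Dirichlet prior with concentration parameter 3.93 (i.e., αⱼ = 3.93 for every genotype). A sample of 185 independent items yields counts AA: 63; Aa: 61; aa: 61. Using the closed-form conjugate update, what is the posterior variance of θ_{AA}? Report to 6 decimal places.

0.001135

The Dirichlet prior is conjugate to the Multinomial likelihood: each posterior αⱼ = prior αⱼ + observed count nⱼ.
Posterior concentration: (66.93, 64.93, 64.93), total = 196.79.
Var[θ_j] = α_j(Σα−α_j)/((Σα)²(Σα+1)) = 66.93·129.86/(196.79²·197.79) = 0.001135.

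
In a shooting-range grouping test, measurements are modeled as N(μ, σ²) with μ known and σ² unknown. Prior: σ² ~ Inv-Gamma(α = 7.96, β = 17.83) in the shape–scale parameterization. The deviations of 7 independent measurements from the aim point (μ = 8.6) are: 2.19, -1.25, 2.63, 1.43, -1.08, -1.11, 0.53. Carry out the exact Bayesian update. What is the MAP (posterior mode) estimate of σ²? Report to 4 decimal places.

With known mean μ and an Inverse-Gamma(α, β) prior on σ², the Normal likelihood is conjugate: posterior is Inv-Gamma(α + n/2, β + Σ(xᵢ−μ)²/2).
Σ(xᵢ−μ)² = (2.19)² + (-1.25)² + (2.63)² + (1.43)² + (-1.08)² + (-1.11)² + (0.53)² = 17.9998.
Posterior: Inv-Gamma(7.96 + 7/2, 17.83 + 17.9998/2) = Inv-Gamma(11.46, 26.82990).
Mode = β/(α+1) = 26.82990/12.46 = 2.1533.

2.1533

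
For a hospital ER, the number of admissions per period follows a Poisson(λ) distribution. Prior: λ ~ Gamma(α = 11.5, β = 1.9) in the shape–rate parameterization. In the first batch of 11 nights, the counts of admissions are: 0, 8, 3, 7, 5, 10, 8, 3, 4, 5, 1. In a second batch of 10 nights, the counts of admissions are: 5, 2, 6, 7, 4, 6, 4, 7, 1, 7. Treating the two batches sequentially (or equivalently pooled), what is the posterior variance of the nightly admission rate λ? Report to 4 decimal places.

0.2183

With a Gamma(shape α, rate β) prior, the Poisson likelihood is conjugate: the posterior is Gamma(α + ΣXᵢ, β + n).
Batch 1: sum of counts S = 54 over n = 11 nights.
After batch 1: Gamma(α+S, β+n) = Gamma(11.5+54, 1.9+11) = Gamma(65.5, 12.9).
Batch 2: sum of counts S = 49 over n = 10 nights.
After batch 2: Gamma(α+S, β+n) = Gamma(65.5+49, 12.9+10) = Gamma(114.5, 22.9).
Var = α/β² = 114.5/22.9² = 0.2183.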